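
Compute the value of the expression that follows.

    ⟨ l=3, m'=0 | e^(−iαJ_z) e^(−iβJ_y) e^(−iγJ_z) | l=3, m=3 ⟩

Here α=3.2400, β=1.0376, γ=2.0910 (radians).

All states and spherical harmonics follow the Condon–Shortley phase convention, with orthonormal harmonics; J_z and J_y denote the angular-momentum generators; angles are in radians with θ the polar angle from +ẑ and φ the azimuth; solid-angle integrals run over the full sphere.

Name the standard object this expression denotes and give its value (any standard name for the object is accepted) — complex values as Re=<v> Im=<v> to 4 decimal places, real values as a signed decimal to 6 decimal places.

Wigner D-matrix element, Re=0.3570 Im=0.0036

This is a Wigner D-matrix element — the rotation-matrix element ⟨l m'| R(α,β,γ) |l m⟩ in the angular-momentum basis.
D^3_{0,3}(3.2400,1.0376,2.0910) = e^{-i·0·3.2400}·d^3_{0,3}(1.0376)·e^{-i·3·2.0910}. Compute d first:
c=cos(1.037600/2)=0.868415, s=sin(1.037600/2)=0.495838; N=√[6·6·720·1]=160.996894
k: max(0,(3)−(0))=3 … min(3+(3),3−(0))=3
  k=3: (−1)^0·160.9969/(36)·0.8684^3·0.4958^3 = +0.357040
d^3_{0,3}(1.0376) = +0.357040
D = (+1.000000+0.000000i)·(+0.357040)·(+0.999948+0.010185i) = +0.357022+0.003637i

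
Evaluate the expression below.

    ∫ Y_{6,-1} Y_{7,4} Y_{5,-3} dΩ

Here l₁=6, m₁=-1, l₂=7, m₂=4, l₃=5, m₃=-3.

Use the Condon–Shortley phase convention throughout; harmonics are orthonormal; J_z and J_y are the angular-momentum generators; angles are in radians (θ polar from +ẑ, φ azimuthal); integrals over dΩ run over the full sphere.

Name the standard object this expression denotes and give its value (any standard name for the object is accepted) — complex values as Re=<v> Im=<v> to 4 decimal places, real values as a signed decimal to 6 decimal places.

This is a Gaunt coefficient — the integral of a triple product of spherical harmonics over the sphere.
Checks pass: Σm=0; 18 even; l₃=5∈[1,13].
(2·6+1)(2·7+1)(2·5+1) = 2145
Δ: 8! 4! 6! / 19! → 1/174594420
sum: t=2:+1/4147200 t=3:−1/207360 t=4:+1/82944 t=5:−1/207360 t=6:+1/4147200 = 1/345600
3j²(6 7 5; 0 0 0) = Δ·Π!·Σ² = 420/46189  (sign -1)
sum: t=5:−1/2073600 t=6:+1/1036800 t=7:−1/5806080 = 1/3225600
3j²(6 7 5; -1 4 -3) = Δ·Π!·Σ² = 27/4199  (sign +1)
combine: 4πI² = 2145·420/46189·27/4199 = 170100/1356277
take √, sign -1: I = -0.09990173

Gaunt coefficient, -0.099902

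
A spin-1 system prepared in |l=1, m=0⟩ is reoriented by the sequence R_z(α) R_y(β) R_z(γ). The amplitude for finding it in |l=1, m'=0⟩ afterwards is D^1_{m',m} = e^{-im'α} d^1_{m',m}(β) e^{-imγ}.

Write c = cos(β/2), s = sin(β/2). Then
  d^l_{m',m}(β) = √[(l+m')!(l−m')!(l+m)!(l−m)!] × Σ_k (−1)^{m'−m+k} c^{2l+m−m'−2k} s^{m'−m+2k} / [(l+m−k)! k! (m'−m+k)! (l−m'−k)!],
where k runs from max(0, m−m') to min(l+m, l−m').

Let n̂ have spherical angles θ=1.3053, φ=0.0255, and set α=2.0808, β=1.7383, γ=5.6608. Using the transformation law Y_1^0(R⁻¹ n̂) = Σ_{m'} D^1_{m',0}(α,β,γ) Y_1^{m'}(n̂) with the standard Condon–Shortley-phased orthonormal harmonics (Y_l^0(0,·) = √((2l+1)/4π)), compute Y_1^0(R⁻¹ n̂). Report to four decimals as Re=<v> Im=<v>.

Re=-0.2379 Im=0.0000

Need the full column D^1_{m',0} for m'=−1..1 at α=2.0808, β=1.7383, γ=5.6608.
cos(β/2)=0.645476, sin(β/2)=0.763781
d^1_{-1,0}: single k=1 term ⇒ +0.697210;  D = -0.340364+0.608485i
d^1_{0,0}: k∈[0..1] ⇒ +0.416639 -0.583361 = -0.166721;  D = -0.166721+0.000000i
d^1_{1,0}: single k=0 term ⇒ -0.697210;  D = +0.340364+0.608485i
Y_1^{m'}(θ=1.3053,φ=0.0255) and Σ D·Y over m':
  (-0.3404+0.6085i)·(+0.3333-0.0085i)  (-0.1667+0.0000i)·(+0.1282+0.0000i)  (+0.3404+0.6085i)·(-0.3333-0.0085i)
Y_1^0(R⁻¹ n̂) = -0.237903+0.000000i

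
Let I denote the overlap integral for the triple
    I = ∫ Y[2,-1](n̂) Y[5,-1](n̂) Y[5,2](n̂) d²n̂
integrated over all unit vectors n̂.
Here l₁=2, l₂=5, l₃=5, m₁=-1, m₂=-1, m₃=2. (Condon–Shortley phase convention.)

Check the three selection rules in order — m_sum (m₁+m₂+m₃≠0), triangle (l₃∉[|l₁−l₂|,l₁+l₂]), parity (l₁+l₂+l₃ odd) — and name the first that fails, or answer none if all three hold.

Σmᵢ = 0  ✓
l₃∈[|l₁−l₂|,l₁+l₂]=[3,7], have l₃=5  ✓
Σlᵢ = 12 ⇒ even  ✓

none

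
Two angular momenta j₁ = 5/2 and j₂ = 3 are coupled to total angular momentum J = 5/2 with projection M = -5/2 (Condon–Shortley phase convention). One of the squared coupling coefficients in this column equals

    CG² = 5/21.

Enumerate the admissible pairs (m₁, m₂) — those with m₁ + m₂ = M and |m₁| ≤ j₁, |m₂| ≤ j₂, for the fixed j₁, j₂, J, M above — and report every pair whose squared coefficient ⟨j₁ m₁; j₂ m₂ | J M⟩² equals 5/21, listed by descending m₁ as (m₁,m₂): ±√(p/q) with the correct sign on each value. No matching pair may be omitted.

Admissible pairs with m₁+m₂ = M = -5/2: (-5/2,0), (-3/2,-1), (-1/2,-2), (1/2,-3)
  (m₁,m₂)=(1/2,-3): CG² = 5/21, CG = +√(5/21)   ← matches the target
  (m₁,m₂)=(-1/2,-2): CG² = 5/14, CG = −√(5/14)
  (m₁,m₂)=(-3/2,-1): CG² = 2/7, CG = +√(2/7)
  (m₁,m₂)=(-5/2,0): CG² = 5/42, CG = −√(5/42)
Pairs with CG² = 5/21: (1/2,-3): +√(5/21)

(1/2,-3): +√(5/21)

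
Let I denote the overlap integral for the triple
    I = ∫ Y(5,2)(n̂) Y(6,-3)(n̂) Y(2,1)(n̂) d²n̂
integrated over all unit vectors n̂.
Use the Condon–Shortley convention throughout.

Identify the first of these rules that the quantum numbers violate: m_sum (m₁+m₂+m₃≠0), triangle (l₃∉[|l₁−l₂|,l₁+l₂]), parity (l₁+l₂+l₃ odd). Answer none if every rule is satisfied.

m₁+m₂+m₃ = 2 − 3 + 1 = 0  ✓
triangle: |5−6|=1 ≤ l₃=2 ≤ 5+6=11  ✓
parity: l₁+l₂+l₃ = 13 is odd  ✗

parity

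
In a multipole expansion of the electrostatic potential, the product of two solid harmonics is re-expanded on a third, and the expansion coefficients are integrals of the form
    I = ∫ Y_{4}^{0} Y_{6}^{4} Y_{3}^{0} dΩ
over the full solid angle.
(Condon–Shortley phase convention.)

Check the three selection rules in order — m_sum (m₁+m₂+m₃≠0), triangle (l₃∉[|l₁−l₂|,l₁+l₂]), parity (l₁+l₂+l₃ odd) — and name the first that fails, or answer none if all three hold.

azimuthal sum: 0 + 4 + 0 = 4  ✗
2 ≤ 3 ≤ 10 (triangle on l)
L = 4 + 6 + 3 = 13 (odd)

m_sum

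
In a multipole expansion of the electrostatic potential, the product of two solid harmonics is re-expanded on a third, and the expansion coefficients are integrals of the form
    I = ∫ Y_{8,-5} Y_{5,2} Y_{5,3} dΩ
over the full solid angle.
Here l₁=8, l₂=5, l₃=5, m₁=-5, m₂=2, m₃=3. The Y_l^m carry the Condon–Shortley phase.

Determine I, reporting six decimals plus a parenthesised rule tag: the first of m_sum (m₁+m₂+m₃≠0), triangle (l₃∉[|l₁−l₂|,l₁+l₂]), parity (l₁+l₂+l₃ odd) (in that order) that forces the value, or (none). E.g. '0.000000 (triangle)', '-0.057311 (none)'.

Rules hold: Σm=0, L=18 even, 3≤5≤13.
N = 17·11·11 = 2057
Δ = 8!·8!·2!/19! = 1/37413090
Racah Σ t=3..5: t=3:−1/1036800 t=4:+1/331776 t=5:−1/1036800 = 1/921600
⇒ 3j(8 5 5; 0 0 0)² = 490/46189, sgn -1
Racah Σ t=5..7: t=5:−1/58060800 t=6:+1/7257600 t=7:−1/14515200 = 1/19353600
⇒ 3j(8 5 5; -5 2 3)² = 21/3230, sgn +1
4πI² = N·(3j₀)²·(3jₘ)² = 11319/79781
I = -1·√(0.141876/4π) = -0.10625500
No selection rule forces the value: the integral is nonzero (none).

-0.106255 (none)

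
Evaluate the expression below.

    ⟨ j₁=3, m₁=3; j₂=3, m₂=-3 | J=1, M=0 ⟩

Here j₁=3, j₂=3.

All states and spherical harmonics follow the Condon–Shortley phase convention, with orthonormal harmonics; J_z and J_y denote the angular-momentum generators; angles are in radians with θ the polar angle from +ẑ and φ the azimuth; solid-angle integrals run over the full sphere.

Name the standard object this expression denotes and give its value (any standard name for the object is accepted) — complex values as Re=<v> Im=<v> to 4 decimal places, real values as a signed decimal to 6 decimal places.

This is a Clebsch–Gordan (vector-coupling) coefficient.
√[3·5!1!1!/8! · 6!0!0!6!1!1!] = √(32400/7)
  +(−1)^0/∏(0,5,0,0,1,1)! = 1/120  (running 1/120)
⟨..|..⟩ = √(32400/7)·(1/120) = +0.566947

Clebsch–Gordan coefficient, +√(9/28) ≈ +0.566947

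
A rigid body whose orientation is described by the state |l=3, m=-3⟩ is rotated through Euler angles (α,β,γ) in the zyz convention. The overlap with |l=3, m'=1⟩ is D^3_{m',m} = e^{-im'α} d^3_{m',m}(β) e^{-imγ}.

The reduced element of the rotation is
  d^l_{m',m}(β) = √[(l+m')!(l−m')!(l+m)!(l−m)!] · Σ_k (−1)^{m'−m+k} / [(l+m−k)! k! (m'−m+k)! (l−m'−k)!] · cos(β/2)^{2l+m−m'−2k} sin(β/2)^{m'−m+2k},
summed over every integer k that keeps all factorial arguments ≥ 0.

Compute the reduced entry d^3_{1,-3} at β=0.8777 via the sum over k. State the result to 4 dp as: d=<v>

d^3_{1,-3}(β=0.8777) via the finite sum:
Half-angle: c=0.905241, s=0.424899. N=√(24·2·1·720)=185.903201
k∈{0} keeps every argument non-negative
  k=0: (−1)^4·185.9032/(48)·0.9052^2·0.4249^4 = +0.103446
d^3_{1,-3}(0.8777) = +0.103446

d=0.1034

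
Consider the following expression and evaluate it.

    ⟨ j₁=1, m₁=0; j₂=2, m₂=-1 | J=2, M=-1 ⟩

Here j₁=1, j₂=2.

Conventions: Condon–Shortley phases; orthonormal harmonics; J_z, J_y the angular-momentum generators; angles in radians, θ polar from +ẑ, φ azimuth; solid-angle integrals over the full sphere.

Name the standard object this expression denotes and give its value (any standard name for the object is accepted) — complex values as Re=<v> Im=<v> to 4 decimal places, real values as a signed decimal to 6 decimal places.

This is a Clebsch–Gordan (vector-coupling) coefficient.
√[5·1!1!3!/6! · 1!1!1!3!1!3!] = √(3/2)
  +(−1)^0/∏(0,1,1,1,0,2)! = 1/2  (running 1/2)
  +(−1)^1/∏(1,0,0,0,1,3)! = -1/6  (running 1/3)
⟨..|..⟩ = √(3/2)·(1/3) = +0.408248

Clebsch–Gordan coefficient, +√(1/6) ≈ +0.408248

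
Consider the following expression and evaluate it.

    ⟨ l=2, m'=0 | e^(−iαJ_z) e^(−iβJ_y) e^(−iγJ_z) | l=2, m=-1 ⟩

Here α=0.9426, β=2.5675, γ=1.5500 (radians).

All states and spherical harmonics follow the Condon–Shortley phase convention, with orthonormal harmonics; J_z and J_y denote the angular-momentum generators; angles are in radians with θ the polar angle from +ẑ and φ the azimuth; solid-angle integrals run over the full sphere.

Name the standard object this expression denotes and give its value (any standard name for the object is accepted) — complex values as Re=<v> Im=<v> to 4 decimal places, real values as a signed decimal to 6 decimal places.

This is a Wigner D-matrix element — the rotation-matrix element ⟨l m'| R(α,β,γ) |l m⟩ in the angular-momentum basis.
D^2_{0,-1}(0.9426,2.5675,1.5500) = e^{-i·0·0.9426}·d^2_{0,-1}(2.5675)·e^{-i·-1·1.5500}. Compute d first:
c=cos(2.567500/2)=0.283121, s=sin(2.567500/2)=0.959084; N=√[2·2·1·6]=4.898979
Admissible k: 0..1 (factorial args all ≥0)
  k=0: (−1)^1·4.8990/(2)·0.2831^3·0.9591^1 = -0.053315
  k=1: (−1)^2·4.8990/(2)·0.2831^1·0.9591^3 = +0.611811
d^2_{0,-1}(2.5675) = -0.053315 +0.611811 = +0.558497
Phases: e^{-i·(0)·0.9426}=+1.000000+0.000000i, e^{-i·(-1)·1.5500}=+0.020795+0.999784i ⇒ D=+0.011614+0.558376i

Wigner D-matrix element, Re=0.0116 Im=0.5584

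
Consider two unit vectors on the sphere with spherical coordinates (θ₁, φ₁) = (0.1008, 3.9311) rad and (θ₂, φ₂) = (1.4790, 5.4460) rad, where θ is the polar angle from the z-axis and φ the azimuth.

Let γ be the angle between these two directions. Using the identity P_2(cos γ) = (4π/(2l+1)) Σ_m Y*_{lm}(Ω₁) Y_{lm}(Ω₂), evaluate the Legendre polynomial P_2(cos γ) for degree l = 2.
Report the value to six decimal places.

-0.485945

Summing Y*_{l m}(θ₁,φ₁)·Y_{l m}(θ₂,φ₂) over m ∈ [−2, 2]; prefactor 4π/(2·2+1) = 2.513274:
  m=-2: (-0.00003 + 0.00391j) × (-0.03960 + 0.38098j) = -0.00149 - 0.00017j  (running Σ = -0.00149 - 0.00017j)
  m=-1: (-0.05447 - 0.05492j) × (0.04722 + 0.05238j) = 0.00030 - 0.00545j  (running Σ = -0.00118 - 0.00561j)
  m=0: (0.62120 + 0.00000j) × (-0.30744 + 0.00000j) = -0.19098 + 0.00000j  (running Σ = -0.19217 - 0.00561j)
  m=1: (0.05447 - 0.05492j) × (-0.04722 + 0.05238j) = 0.00030 + 0.00545j  (running Σ = -0.19186 - 0.00017j)
  m=2: (-0.00003 - 0.00391j) × (-0.03960 - 0.38098j) = -0.00149 + 0.00017j  (running Σ = -0.19335 - 0.00000j)
Σ over m = -0.19335 - 0.00000j; ×(4π/5) → -0.48594 - 0.00000j. Real part: -0.485945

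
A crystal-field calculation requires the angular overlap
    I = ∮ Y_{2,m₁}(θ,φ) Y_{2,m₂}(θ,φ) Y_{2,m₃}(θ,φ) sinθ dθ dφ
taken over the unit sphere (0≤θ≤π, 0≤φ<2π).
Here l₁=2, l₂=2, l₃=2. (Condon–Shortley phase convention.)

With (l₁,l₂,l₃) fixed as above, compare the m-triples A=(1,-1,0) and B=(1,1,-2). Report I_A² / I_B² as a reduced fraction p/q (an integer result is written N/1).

1/6

Shared (l₁,l₂,l₃)=(2,2,2): N and (l;000)² cancel in I_A²/I_B².
A: Δ = 2!·2!·2!/7! = 1/630; Racah Σ t=0..1: t=0:+1/2 t=1:−1/4 = 1/4; ⇒ 3j(2 2 2; 1 -1 0)² = 1/70, sgn +1
B: Δ = 2!·2!·2!/7! = 1/630; Racah Σ t=1..1: t=1:−1/4 = -1/4; ⇒ 3j(2 2 2; 1 1 -2)² = 3/35, sgn -1
I_A²/I_B² = (1/70)/(3/35) = 1/6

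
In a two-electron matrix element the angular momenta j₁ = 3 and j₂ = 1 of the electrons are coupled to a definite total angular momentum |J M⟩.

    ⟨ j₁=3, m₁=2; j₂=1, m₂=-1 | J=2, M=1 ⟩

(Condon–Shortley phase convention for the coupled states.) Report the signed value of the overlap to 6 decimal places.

+0.690066

j₁+j₂−J=2  J+j₁−j₂=4  J−j₁+j₂=0  j₁+j₂+J+1=7
(j₁±m₁, j₂±m₂, J±M) = (5,1,0,2,3,1)
P² = 480/7
sum k=0..0:
  [0] +1/12 = 1/12
S = 1/12
C² = P²·S² = 10/21 ; C = +0.690066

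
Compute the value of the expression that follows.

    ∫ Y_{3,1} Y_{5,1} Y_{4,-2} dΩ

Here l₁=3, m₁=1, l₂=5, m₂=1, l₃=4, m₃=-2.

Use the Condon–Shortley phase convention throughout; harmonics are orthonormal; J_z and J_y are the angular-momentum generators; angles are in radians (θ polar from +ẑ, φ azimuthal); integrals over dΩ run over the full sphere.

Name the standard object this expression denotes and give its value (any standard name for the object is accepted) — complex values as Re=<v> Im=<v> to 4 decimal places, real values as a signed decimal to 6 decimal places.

Gaunt coefficient, +0.106335

This is a Gaunt coefficient — the integral of a triple product of spherical harmonics over the sphere.
Checks pass: Σm=0; 12 even; l₃=4∈[2,8].
(2·3+1)(2·5+1)(2·4+1) = 693
Δ: 4! 2! 6! / 13! → 1/180180
sum: t=1:−1/576 t=2:+1/144 t=3:−1/576 = 1/288
3j²(3 5 4; 0 0 0) = Δ·Π!·Σ² = 20/1001  (sign +1)
sum: t=0:+1/34560 t=1:−1/720 t=2:+1/384 = 43/34560
3j²(3 5 4; 1 1 -2) = Δ·Π!·Σ² = 1849/180180  (sign +1)
combine: 4πI² = 693·20/1001·1849/180180 = 1849/13013
take √, sign +1: I = 0.10633465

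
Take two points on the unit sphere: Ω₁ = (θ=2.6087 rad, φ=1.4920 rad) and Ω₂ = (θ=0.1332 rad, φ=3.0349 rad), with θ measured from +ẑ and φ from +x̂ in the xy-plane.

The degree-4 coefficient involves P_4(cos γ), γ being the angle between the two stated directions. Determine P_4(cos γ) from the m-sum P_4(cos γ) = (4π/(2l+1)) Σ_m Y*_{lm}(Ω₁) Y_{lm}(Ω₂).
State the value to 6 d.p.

Summing Y*_{l m}(θ₁,φ₁)·Y_{l m}(θ₂,φ₂) over m ∈ [−4, 4]; prefactor 4π/(2·4+1) = 1.396263:
  term(m=-4) = +0.000004+0.000000i   from Y*(Ω₁)=+0.028026-0.009138i, Y(Ω₂)=+0.000125+0.000057i
  term(m=-3) = +0.000034-0.000409i   from Y*(Ω₁)=+0.033106+0.137429i, Y(Ω₂)=-0.002758-0.000914i
  term(m=-2) = -0.012533-0.000700i   from Y*(Ω₁)=-0.357558+0.056820i, Y(Ω₂)=+0.033886+0.007343i
  term(m=-1) = -0.003057+0.109568i   from Y*(Ω₁)=-0.035741-0.452651i, Y(Ω₂)=-0.240029-0.025707i
  term(m=+0) = +0.000632+0.000000i   from Y*(Ω₁)=+0.000818-0.000000i, Y(Ω₂)=+0.772804+0.000000i
  term(m=+1) = -0.003057-0.109568i   from Y*(Ω₁)=+0.035741-0.452651i, Y(Ω₂)=+0.240029-0.025707i
  term(m=+2) = -0.012533+0.000700i   from Y*(Ω₁)=-0.357558-0.056820i, Y(Ω₂)=+0.033886-0.007343i
  term(m=+3) = +0.000034+0.000409i   from Y*(Ω₁)=-0.033106+0.137429i, Y(Ω₂)=+0.002758-0.000914i
  term(m=+4) = +0.000004-0.000000i   from Y*(Ω₁)=+0.028026+0.009138i, Y(Ω₂)=+0.000125-0.000057i
Accumulated sum -0.030473+0.000000i; after 4π/(2l+1) scaling, -0.042548+0.000000i ⇒ P_4 = -0.042548

-0.042548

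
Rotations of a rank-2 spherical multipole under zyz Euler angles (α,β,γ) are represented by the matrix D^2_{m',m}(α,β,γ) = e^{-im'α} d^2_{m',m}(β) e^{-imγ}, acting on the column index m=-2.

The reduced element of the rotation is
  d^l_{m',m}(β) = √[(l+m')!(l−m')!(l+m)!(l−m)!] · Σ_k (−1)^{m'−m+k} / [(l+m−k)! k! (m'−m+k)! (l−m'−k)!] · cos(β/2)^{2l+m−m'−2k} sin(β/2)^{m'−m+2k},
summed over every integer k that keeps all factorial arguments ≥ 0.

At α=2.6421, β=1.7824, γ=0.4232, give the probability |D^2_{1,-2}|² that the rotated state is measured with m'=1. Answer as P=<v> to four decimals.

P=0.3499

D^2_{1,-2}(2.6421,1.7824,0.4232) = e^{-i·1·2.6421}·d^2_{1,-2}(1.7824)·e^{-i·-2·0.4232}. Compute d first:
With c≡cos(β/2)=0.628479 and s≡sin(β/2)=0.777826, N=[6·1·1·24]^{1/2}=12.000000
k: max(0,(-2)−(1))=0 … min(2+(-2),2−(1))=0
  k=0: (−1)^3·12.0000/(6)·0.6285^1·0.7778^3 = -0.591519
d^2_{1,-2}(1.7824) = -0.591519
|D^2_{1,-2}|² = |d^2_{1,-2}(β)|² = (-0.591519)² = 0.349895 (the z-rotation phases have unit modulus)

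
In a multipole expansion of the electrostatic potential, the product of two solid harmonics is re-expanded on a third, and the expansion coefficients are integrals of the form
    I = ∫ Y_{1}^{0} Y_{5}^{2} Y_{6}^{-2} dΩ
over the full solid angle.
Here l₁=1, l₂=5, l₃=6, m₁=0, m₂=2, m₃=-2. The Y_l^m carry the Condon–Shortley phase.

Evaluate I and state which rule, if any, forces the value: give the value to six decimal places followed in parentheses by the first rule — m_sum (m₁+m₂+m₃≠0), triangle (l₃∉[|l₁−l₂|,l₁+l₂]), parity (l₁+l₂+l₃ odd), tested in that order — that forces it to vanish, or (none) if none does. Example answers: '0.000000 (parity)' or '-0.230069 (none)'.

0.231133 (none)

m-sum 0 ✓  L=12 even ✓  4≤6≤6 ✓
Π(2lᵢ+1) = 3×11×13 = 429
triangle coeff Δ(1,5,6) = 1/858
Σ_t [0,0]: t=0:+1/14400 = 1/14400
(3j)²=6/143 [(1 5 6; 0 0 0)], sign=+1
Σ_t [0,0]: t=0:+1/30240 = 1/30240
(3j)²=16/429 [(1 5 6; 0 2 -2)], sign=+1
⇒ 4πI² = 96/143
I = (+1)√(96/143/(4π)) = 0.23113338
No selection rule forces the value: the integral is nonzero (none).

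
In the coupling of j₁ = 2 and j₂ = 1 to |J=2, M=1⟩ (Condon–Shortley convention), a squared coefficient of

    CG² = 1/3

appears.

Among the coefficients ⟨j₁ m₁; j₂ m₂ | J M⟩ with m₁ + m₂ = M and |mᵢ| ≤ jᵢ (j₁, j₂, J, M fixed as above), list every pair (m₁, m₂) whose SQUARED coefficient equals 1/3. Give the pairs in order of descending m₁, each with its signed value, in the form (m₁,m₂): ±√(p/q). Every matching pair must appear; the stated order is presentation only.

Admissible pairs with m₁+m₂ = M = 1: (0,1), (1,0), (2,-1)
  (m₁,m₂)=(2,-1): CG² = 1/3, CG = +√(1/3)   ← matches the target
  (m₁,m₂)=(1,0): CG² = 1/6, CG = +√(1/6)
  (m₁,m₂)=(0,1): CG² = 1/2, CG = −√(1/2)
Pairs with CG² = 1/3: (2,-1): +√(1/3)

(2,-1): +√(1/3)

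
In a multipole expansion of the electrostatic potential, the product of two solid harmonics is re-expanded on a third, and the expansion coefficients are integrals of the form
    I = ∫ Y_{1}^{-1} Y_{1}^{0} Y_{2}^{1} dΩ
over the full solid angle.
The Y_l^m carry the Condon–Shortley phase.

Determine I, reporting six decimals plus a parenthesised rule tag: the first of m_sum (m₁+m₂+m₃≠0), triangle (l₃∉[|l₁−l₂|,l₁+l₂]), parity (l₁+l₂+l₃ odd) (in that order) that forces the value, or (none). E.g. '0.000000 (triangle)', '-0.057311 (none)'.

-0.218510 (none)

Checks pass: Σm=0; 4 even; l₃=2∈[0,2].
(2·1+1)(2·1+1)(2·2+1) = 45
Δ: 0! 2! 2! / 5! → 1/30
sum: t=0:+1/1 = 1/1
3j²(1 1 2; 0 0 0) = Δ·Π!·Σ² = 2/15  (sign +1)
sum: t=0:+1/2 = 1/2
3j²(1 1 2; -1 0 1) = Δ·Π!·Σ² = 1/10  (sign -1)
combine: 4πI² = 45·2/15·1/10 = 3/5
take √, sign -1: I = -0.21850969
No selection rule forces the value: the integral is nonzero (none).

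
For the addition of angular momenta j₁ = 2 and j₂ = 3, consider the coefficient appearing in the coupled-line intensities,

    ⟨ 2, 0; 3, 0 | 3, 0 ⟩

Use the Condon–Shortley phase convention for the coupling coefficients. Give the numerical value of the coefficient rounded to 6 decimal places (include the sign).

−√(4/15) = -0.516398

triangle: 2!·2!·4!/9! = 96/362880
(j±m)!: 2!·2!·3!·3!·3!·3! = 5184
prefactor² = (2J+1)·Δ·N² = 48/5
  k=0: +1/(0!·2!·2!·3!·0!·1!) = 1/24
  k=1: −1/(1!·1!·1!·2!·1!·2!) = -1/4
  k=2: +1/(2!·0!·0!·1!·2!·3!) = 1/24
Σ = -1/6  ⇒  CG² = 48/5·(-1/6)² = 4/15
CG = −√(4/15) = -0.516398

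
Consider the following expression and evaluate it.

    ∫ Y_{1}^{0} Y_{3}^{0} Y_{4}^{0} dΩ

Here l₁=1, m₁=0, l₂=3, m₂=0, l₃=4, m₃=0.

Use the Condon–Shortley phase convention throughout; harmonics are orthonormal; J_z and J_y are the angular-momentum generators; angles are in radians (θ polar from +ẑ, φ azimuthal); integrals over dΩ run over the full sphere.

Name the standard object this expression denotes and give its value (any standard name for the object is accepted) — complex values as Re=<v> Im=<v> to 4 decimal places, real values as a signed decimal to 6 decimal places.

Gaunt coefficient, +0.246233

This is a Gaunt coefficient — the integral of a triple product of spherical harmonics over the sphere.
Checks pass: Σm=0; 8 even; l₃=4∈[2,4].
(2·1+1)(2·3+1)(2·4+1) = 189
Δ: 0! 2! 6! / 9! → 1/252
sum: t=0:+1/36 = 1/36
3j²(1 3 4; 0 0 0) = Δ·Π!·Σ² = 4/63  (sign +1)
(m-triple is (0,0,0) — same symbol as above.)
combine: 4πI² = 189·4/63·4/63 = 16/21
take √, sign +1: I = 0.24623252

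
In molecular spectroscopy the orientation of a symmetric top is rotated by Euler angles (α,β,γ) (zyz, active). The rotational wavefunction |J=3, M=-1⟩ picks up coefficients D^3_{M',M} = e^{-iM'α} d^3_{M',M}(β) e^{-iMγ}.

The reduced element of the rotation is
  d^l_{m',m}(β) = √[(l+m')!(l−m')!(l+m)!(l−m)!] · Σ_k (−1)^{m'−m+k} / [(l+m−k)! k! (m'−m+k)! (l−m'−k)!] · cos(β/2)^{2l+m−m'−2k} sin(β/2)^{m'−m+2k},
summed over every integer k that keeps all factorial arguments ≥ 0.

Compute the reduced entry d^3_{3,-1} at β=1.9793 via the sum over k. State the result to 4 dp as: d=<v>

d^3_{3,-1}(β=1.9793) via the finite sum:
c=cos(1.979300/2)=0.548982, s=sin(1.979300/2)=0.835834; N=√[720·1·2·24]=185.903201
k: max(0,(-1)−(3))=0 … min(3+(-1),3−(3))=0
  k=0: (−1)^4·185.9032/(48)·0.5490^2·0.8358^4 = +0.569695
d^3_{3,-1}(1.9793) = +0.569695

d=0.5697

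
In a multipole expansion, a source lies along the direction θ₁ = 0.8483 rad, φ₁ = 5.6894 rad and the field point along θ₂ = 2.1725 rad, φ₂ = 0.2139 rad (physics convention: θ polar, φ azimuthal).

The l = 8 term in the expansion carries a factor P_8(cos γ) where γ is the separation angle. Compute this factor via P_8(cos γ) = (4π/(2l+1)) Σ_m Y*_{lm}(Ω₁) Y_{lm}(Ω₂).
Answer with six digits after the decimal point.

0.246087

Addition theorem: P_8(cos γ) = (4π/17) Σ_m Y*_{lm}(Ω₁) Y_{lm}(Ω₂), m = −8…8:
  term(m=-8) = (0.005592, -0.001008)   from Y*(Ω₁)=(0.001958, 0.051651), Y(Ω₂)=(-0.015385, -0.108858)
  term(m=-7) = (-0.044487, -0.032394)   from Y*(Ω₁)=(-0.096173, 0.154809), Y(Ω₂)=(-0.022173, 0.301143)
  term(m=-6) = (0.022355, 0.166179)   from Y*(Ω₁)=(-0.340308, 0.152429), Y(Ω₂)=(0.127462, -0.431228)
  term(m=-5) = (0.089799, -0.112428)   from Y*(Ω₁)=(-0.447839, -0.078104), Y(Ω₂)=(-0.152106, 0.277572)
  term(m=-4) = (0.022573, -0.002018)   from Y*(Ω₁)=(-0.158907, -0.152996), Y(Ω₂)=(-0.067374, 0.077565)
  term(m=-3) = (0.061524, 0.053802)   from Y*(Ω₁)=(0.046480, 0.217472), Y(Ω₂)=(0.294413, -0.219982)
  term(m=-2) = (-0.001399, -0.031366)   from Y*(Ω₁)=(-0.132777, 0.329343), Y(Ω₂)=(-0.080449, 0.036681)
  term(m=-1) = (-0.015020, 0.015705)   from Y*(Ω₁)=(0.054939, -0.037087), Y(Ω₂)=(-0.320368, 0.069591)
  term(m=+0) = (0.051034, 0.000000)   from Y*(Ω₁)=(0.363906, -0.000000), Y(Ω₂)=(0.140239, 0.000000)
  term(m=+1) = (-0.015020, -0.015705)   from Y*(Ω₁)=(-0.054939, -0.037087), Y(Ω₂)=(0.320368, 0.069591)
  term(m=+2) = (-0.001399, 0.031366)   from Y*(Ω₁)=(-0.132777, -0.329343), Y(Ω₂)=(-0.080449, -0.036681)
  term(m=+3) = (0.061524, -0.053802)   from Y*(Ω₁)=(-0.046480, 0.217472), Y(Ω₂)=(-0.294413, -0.219982)
  term(m=+4) = (0.022573, 0.002018)   from Y*(Ω₁)=(-0.158907, 0.152996), Y(Ω₂)=(-0.067374, -0.077565)
  term(m=+5) = (0.089799, 0.112428)   from Y*(Ω₁)=(0.447839, -0.078104), Y(Ω₂)=(0.152106, 0.277572)
  term(m=+6) = (0.022355, -0.166179)   from Y*(Ω₁)=(-0.340308, -0.152429), Y(Ω₂)=(0.127462, 0.431228)
  term(m=+7) = (-0.044487, 0.032394)   from Y*(Ω₁)=(0.096173, 0.154809), Y(Ω₂)=(0.022173, 0.301143)
  term(m=+8) = (0.005592, 0.001008)   from Y*(Ω₁)=(0.001958, -0.051651), Y(Ω₂)=(-0.015385, 0.108858)
Accumulated sum (0.332910, -0.000000); after 4π/(2l+1) scaling, (0.246087, -0.000000) ⇒ P_8 = 0.246087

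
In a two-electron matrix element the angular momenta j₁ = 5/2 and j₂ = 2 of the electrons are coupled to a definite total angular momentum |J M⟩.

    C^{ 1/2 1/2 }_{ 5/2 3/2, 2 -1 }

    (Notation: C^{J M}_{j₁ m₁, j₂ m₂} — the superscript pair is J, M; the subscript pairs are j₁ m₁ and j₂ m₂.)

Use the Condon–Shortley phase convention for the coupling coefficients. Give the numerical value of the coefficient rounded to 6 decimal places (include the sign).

-0.516398  (= −√(4/15))

j₁+j₂−J=4  J+j₁−j₂=1  J−j₁+j₂=0  j₁+j₂+J+1=6
(j₁±m₁, j₂±m₂, J±M) = (4,1,1,3,1,0)
P² = 48/5
sum k=1..1:
  [1] −1/6 = -1/6
S = -1/6
C² = P²·S² = 4/15 ; C = -0.516398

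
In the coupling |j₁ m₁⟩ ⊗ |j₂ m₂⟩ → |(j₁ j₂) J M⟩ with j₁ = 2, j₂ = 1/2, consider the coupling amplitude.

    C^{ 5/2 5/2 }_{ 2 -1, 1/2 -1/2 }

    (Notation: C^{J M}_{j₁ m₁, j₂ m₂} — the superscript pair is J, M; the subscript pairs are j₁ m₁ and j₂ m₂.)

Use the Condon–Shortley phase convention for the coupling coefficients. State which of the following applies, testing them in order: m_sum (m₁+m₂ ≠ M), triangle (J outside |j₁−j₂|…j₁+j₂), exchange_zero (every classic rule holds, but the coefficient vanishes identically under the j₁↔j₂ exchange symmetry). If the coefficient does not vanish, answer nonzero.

m_sum

m-sum: m₁+m₂ = -1+(-1/2) = -3/2, M = 5/2  ✗ ⇒ coefficient is 0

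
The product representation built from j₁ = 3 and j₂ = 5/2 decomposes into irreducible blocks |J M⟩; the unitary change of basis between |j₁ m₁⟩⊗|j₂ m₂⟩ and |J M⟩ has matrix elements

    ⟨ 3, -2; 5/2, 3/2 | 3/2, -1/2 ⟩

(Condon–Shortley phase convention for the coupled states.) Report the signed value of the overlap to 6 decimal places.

-0.218218

triangle: 4!·2!·1!/8! = 48/40320
(j±m)!: 1!·5!·4!·1!·1!·2! = 5760
prefactor² = (2J+1)·Δ·N² = 192/7
  k=3: −1/(3!·1!·2!·1!·0!·0!) = -1/12
  k=4: +1/(4!·0!·1!·0!·1!·1!) = 1/24
Σ = -1/24  ⇒  CG² = 192/7·(-1/24)² = 1/21
CG = −√(1/21) = -0.218218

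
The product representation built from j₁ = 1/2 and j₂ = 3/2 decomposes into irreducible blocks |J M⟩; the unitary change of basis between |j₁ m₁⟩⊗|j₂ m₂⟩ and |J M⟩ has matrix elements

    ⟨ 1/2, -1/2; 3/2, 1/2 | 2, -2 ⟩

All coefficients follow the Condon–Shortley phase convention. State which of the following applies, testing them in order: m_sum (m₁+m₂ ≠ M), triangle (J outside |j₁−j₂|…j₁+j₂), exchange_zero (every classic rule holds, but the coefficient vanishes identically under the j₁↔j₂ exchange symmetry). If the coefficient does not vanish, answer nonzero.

m_sum

m-sum: m₁+m₂ = -1/2+1/2 = 0, M = -2  ✗ ⇒ coefficient is 0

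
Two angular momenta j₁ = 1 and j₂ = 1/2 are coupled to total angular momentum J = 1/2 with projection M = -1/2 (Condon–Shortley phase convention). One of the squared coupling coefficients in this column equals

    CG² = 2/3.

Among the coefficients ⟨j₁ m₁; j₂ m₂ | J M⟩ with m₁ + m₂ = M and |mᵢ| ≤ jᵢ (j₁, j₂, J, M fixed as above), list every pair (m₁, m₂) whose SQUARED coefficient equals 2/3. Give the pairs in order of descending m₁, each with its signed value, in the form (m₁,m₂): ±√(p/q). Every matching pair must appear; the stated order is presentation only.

Admissible pairs with m₁+m₂ = M = -1/2: (-1,1/2), (0,-1/2)
  (m₁,m₂)=(0,-1/2): CG² = 1/3, CG = +√(1/3)
  (m₁,m₂)=(-1,1/2): CG² = 2/3, CG = −√(2/3)   ← matches the target
Pairs with CG² = 2/3: (-1,1/2): −√(2/3)

(-1,1/2): −√(2/3)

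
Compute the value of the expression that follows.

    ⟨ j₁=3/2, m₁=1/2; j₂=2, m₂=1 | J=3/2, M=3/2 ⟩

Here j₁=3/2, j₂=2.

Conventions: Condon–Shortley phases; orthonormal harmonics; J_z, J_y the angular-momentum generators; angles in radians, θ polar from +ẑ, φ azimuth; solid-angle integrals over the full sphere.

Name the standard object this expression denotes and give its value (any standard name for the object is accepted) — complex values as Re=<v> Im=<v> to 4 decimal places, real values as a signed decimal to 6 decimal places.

This is a Clebsch–Gordan (vector-coupling) coefficient.
√[4·2!1!2!/6! · 2!1!3!1!3!0!] = √(8/5)
  +(−1)^1/∏(1,1,0,2,1,0)! = -1/2  (running -1/2)
⟨..|..⟩ = √(8/5)·(-1/2) = -0.632456

Clebsch–Gordan coefficient, −√(2/5) ≈ -0.632456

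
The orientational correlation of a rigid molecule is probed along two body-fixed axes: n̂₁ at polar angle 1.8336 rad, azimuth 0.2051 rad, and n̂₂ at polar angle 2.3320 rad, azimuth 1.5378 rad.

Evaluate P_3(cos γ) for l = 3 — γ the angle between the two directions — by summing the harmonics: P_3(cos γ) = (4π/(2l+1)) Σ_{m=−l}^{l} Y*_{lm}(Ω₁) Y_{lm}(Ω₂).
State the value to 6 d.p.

-0.414290

Expand P_3 via completeness: Σ_{m} conj(Y_{3,m}) at Ω₁ times Y_{3,m} at Ω₂ —
  term(m=-3) = -0.038971+0.044948i   from Y*(Ω₁)=+0.306802+0.216859i, Y(Ω₂)=-0.015649+0.157567i
  term(m=-2) = -0.081310-0.041938i   from Y*(Ω₁)=-0.227043-0.098734i, Y(Ω₂)=+0.368725+0.024368i
  term(m=-1) = -0.015736+0.064839i   from Y*(Ω₁)=-0.202437-0.042112i, Y(Ω₂)=+0.010645-0.322506i
  term(m=+0) = +0.041258+0.000000i   from Y*(Ω₁)=+0.258126-0.000000i, Y(Ω₂)=+0.159835+0.000000i
  term(m=+1) = -0.015736-0.064839i   from Y*(Ω₁)=+0.202437-0.042112i, Y(Ω₂)=-0.010645-0.322506i
  term(m=+2) = -0.081310+0.041938i   from Y*(Ω₁)=-0.227043+0.098734i, Y(Ω₂)=+0.368725-0.024368i
  term(m=+3) = -0.038971-0.044948i   from Y*(Ω₁)=-0.306802+0.216859i, Y(Ω₂)=+0.015649+0.157567i
Total Σ_m = -0.230777+0.000000i. Multiply by 1.795196: -0.414290+0.000000i. P_3(cos γ) = -0.414290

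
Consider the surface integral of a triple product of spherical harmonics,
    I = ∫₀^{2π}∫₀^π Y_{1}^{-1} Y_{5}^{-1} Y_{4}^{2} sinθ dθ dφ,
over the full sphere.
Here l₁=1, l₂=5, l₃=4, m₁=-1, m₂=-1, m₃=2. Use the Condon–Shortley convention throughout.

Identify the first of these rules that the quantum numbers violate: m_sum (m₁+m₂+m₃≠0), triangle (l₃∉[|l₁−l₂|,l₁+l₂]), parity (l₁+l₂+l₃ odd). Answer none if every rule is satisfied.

none

Σmᵢ = 0  ✓
l₃∈[|l₁−l₂|,l₁+l₂]=[4,6], have l₃=4  ✓
Σlᵢ = 10 ⇒ even  ✓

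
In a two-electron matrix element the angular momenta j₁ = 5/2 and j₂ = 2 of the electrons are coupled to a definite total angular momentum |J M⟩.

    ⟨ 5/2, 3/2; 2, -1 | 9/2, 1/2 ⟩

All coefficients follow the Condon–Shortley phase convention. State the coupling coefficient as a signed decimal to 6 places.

triangle: 0!*5!*4!/10! = 2880/3628800
(j±m)!: 4!*1!*1!*3!*5!*4! = 414720
prefactor² = (2J+1)*Δ*N² = 23040/7
  k=0: +1/(0!*0!*1!*1!*4!*3!) = 1/144
Σ = 1/144  ⇒  CG² = 23040/7*(1/144)² = 10/63
CG = +√(10/63) = +0.398410

+√(10/63) ≈ +0.398410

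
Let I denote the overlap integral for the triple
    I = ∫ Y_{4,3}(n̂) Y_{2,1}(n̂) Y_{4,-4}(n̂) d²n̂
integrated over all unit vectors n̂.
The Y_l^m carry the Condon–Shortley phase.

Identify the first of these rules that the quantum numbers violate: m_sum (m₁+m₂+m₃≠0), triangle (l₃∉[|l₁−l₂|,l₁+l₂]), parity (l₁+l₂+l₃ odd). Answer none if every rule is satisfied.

none

m₁+m₂+m₃ = 3 + 1 − 4 = 0  ✓
triangle: |4−2|=2 ≤ l₃=4 ≤ 4+2=6  ✓
parity: l₁+l₂+l₃ = 10 is even  ✓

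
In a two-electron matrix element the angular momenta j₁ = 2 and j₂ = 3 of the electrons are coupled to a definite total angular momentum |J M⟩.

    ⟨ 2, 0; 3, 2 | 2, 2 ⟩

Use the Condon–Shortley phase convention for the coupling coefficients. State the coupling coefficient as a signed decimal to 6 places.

√[5·3!1!3!/8! · 2!2!5!1!4!0!] = √(360/7)
  +(−1)^2/∏(2,1,0,3,1,0)! = 1/12  (running 1/12)
⟨..|..⟩ = √(360/7)·(1/12) = +0.597614

+0.597614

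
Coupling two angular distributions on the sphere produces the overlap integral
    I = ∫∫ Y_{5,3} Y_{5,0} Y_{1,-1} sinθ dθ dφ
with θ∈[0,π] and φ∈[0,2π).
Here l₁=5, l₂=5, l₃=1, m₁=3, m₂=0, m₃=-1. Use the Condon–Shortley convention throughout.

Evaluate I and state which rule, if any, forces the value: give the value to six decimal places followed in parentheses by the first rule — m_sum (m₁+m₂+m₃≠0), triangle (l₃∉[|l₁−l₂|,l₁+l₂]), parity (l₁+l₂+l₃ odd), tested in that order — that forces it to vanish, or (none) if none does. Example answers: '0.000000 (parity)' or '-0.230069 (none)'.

3 + 0 − 1 = 2 ≠ 0: azimuthal integral kills it; I = 0

0.000000 (m_sum)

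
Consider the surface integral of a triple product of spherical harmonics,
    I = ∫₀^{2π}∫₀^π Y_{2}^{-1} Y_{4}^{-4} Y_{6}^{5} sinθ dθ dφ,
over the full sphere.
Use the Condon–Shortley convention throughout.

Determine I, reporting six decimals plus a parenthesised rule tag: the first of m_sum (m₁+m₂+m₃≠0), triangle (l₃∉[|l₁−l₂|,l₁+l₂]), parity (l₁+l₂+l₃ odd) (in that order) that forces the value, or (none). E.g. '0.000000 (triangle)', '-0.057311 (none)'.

m-sum 0 ✓  L=12 even ✓  2≤6≤6 ✓
Π(2lᵢ+1) = 5×9×13 = 585
triangle coeff Δ(2,4,6) = 1/6435
Σ_t [0,0]: t=0:+1/2304 = 1/2304
(3j)²=5/143 [(2 4 6; 0 0 0)], sign=+1
Σ_t [0,0]: t=0:+1/241920 = 1/241920
(3j)²=1/39 [(2 4 6; -1 -4 5)], sign=-1
⇒ 4πI² = 75/143
I = (-1)√(75/143/(4π)) = -0.20429497
No selection rule forces the value: the integral is nonzero (none).

-0.204295 (none)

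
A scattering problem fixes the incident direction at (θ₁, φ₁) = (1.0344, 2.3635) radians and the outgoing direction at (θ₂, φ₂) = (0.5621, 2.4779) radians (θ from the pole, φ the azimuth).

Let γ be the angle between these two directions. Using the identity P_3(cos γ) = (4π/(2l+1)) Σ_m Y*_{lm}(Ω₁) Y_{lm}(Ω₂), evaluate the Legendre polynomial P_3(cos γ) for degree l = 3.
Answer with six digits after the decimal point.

Summing Y*_{l m}(θ₁,φ₁)·Y_{l m}(θ₂,φ₂) over m ∈ [−3, 3]; prefactor 4π/(2·3+1) = 1.795196:
  m=-3: Y*=+0.183209+0.191421i  Y=+0.025772-0.057666i  product +0.015760-0.005632i
  m=-2: Y*=+0.005638-0.385836i  Y=+0.059200+0.238390i  product +0.092313-0.021498i
  m=-1: Y*=-0.060509+0.059631i  Y=-0.350020-0.273729i  product +0.037502-0.004309i
  m=+0: Y*=-0.323095-0.000000i  Y=+0.183060+0.000000i  product -0.059146-0.000000i
  m=+1: Y*=+0.060509+0.059631i  Y=+0.350020-0.273729i  product +0.037502+0.004309i
  m=+2: Y*=+0.005638+0.385836i  Y=+0.059200-0.238390i  product +0.092313+0.021498i
  m=+3: Y*=-0.183209+0.191421i  Y=-0.025772-0.057666i  product +0.015760+0.005632i
Accumulated sum +0.232005+0.000000i; after 4π/(2l+1) scaling, +0.416494+0.000000i ⇒ P_3 = 0.416494

0.416494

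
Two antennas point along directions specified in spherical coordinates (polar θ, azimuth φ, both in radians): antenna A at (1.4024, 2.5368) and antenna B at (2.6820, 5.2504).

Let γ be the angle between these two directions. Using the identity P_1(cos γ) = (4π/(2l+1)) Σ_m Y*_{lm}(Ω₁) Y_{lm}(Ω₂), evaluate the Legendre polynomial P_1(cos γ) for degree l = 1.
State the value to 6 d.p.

Summing Y*_{l m}(θ₁,φ₁)·Y_{l m}(θ₂,φ₂) over m ∈ [−1, 1]; prefactor 4π/(2·1+1) = 4.188790:
  m=-1: (-0.280190, 0.193666) × (0.078532, 0.131605) = (-0.047491, -0.021665)  (running Σ = (-0.047491, -0.021665))
  m=0: (0.081891, -0.000000) × (-0.437902, 0.000000) = (-0.035860, 0.000000)  (running Σ = (-0.083351, -0.021665))
  m=1: (0.280190, 0.193666) × (-0.078532, 0.131605) = (-0.047491, 0.021665)  (running Σ = (-0.130843, 0.000000))
Total Σ_m = (-0.130843, 0.000000). Multiply by 4.188790: (-0.548074, 0.000000). P_1(cos γ) = -0.548074

-0.548074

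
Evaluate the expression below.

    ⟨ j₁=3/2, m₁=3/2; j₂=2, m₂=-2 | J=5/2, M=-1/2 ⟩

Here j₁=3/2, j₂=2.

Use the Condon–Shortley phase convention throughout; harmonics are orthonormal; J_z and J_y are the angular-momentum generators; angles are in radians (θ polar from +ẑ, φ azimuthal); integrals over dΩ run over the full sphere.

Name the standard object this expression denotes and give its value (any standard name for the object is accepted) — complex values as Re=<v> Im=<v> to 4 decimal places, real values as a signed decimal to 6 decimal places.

This is a Clebsch–Gordan (vector-coupling) coefficient.
√[6·1!2!3!/7! · 3!0!0!4!2!3!] = √(864/35)
  +(−1)^0/∏(0,1,0,0,2,3)! = 1/12  (running 1/12)
⟨..|..⟩ = √(864/35)·(1/12) = +0.414039

Clebsch–Gordan coefficient, +√(6/35) ≈ +0.414039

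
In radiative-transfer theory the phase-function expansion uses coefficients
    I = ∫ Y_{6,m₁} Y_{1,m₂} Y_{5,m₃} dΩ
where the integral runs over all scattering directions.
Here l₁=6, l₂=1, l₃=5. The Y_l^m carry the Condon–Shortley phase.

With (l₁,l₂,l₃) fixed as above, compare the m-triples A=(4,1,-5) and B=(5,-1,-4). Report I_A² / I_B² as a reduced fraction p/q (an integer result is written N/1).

l's match ⇒ only the (l;m) 3-j factors differ between A and B.
A: triangle coeff Δ(6,1,5) = 1/858; Σ_t [2,2]: t=2:+1/7257600 = 1/7257600; (3j)²=1/858 [(6 1 5; 4 1 -5)], sign=+1
B: triangle coeff Δ(6,1,5) = 1/858; Σ_t [0,0]: t=0:+1/725760 = 1/725760; (3j)²=5/78 [(6 1 5; 5 -1 -4)], sign=-1
I_A²/I_B² = (1/858)/(5/78) = 1/55

1/55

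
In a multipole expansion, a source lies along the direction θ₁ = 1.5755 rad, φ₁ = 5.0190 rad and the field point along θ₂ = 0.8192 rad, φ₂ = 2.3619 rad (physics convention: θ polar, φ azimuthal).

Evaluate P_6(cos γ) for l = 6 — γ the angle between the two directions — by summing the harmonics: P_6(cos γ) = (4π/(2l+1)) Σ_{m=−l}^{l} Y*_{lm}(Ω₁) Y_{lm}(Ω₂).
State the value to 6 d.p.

0.035525

Expand P_6 via completeness: Σ_{m} conj(Y_{6,m}) at Ω₁ times Y_{6,m} at Ω₂ —
  m=-6: (0.12832 - 0.46570j) × (-0.00251 - 0.07343j) = -0.03452 - 0.00825j  (running Σ = -0.03452 - 0.00825j)
  m=-5: (-0.00787 + 0.00030j) × (0.17292 + 0.16332j) = -0.00141 - 0.00123j  (running Σ = -0.03593 - 0.00948j)
  m=-4: (-0.12041 - 0.33574j) × (-0.41956 + 0.00958j) = 0.05373 + 0.13971j  (running Σ = 0.01781 + 0.13023j)
  m=-3: (-0.00731 + 0.00557j) × (0.25655 - 0.26548j) = -0.00040 + 0.00337j  (running Σ = 0.01741 + 0.13360j)
  m=-2: (-0.26624 - 0.18736j) × (-0.00043 - 0.03807j) = -0.00702 + 0.01022j  (running Σ = 0.01040 + 0.14381j)
  m=-1: (-0.00292 + 0.00924j) × (0.26507 + 0.26206j) = -0.00320 + 0.00168j  (running Σ = 0.00720 + 0.14549j)
  m=0: (-0.31770 + 0.00000j) × (-0.07035 + 0.00000j) = 0.02235 + 0.00000j  (running Σ = 0.02955 + 0.14549j)
  m=1: (0.00292 + 0.00924j) × (-0.26507 + 0.26206j) = -0.00320 - 0.00168j  (running Σ = 0.02636 + 0.14381j)
  m=2: (-0.26624 + 0.18736j) × (-0.00043 + 0.03807j) = -0.00702 - 0.01022j  (running Σ = 0.01934 + 0.13360j)
  m=3: (0.00731 + 0.00557j) × (-0.25655 - 0.26548j) = -0.00040 - 0.00337j  (running Σ = 0.01894 + 0.13023j)
  m=4: (-0.12041 + 0.33574j) × (-0.41956 - 0.00958j) = 0.05373 - 0.13971j  (running Σ = 0.07268 - 0.00948j)
  m=5: (0.00787 + 0.00030j) × (-0.17292 + 0.16332j) = -0.00141 + 0.00123j  (running Σ = 0.07127 - 0.00825j)
  m=6: (0.12832 + 0.46570j) × (-0.00251 + 0.07343j) = -0.03452 + 0.00825j  (running Σ = 0.03675 - 0.00000j)
Σ over m = 0.03675 - 0.00000j; ×(4π/13) → 0.03552 - 0.00000j. Real part: 0.035525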